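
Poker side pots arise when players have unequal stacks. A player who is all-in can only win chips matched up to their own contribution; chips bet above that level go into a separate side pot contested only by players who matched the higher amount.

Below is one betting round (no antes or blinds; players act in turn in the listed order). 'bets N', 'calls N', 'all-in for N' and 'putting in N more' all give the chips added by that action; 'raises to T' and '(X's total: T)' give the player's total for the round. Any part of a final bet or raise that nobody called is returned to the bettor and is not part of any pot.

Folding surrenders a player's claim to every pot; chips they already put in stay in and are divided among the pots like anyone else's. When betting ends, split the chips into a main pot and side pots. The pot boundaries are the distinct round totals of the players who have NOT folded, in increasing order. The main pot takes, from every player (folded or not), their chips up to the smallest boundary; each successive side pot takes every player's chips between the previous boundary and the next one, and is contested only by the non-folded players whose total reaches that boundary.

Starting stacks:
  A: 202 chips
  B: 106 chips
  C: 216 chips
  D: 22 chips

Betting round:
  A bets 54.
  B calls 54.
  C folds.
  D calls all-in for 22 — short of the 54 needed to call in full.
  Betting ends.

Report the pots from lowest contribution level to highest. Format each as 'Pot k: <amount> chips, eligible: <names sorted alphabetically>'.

Pot 1: 66 chips, eligible: A, B, D
Pot 2: 64 chips, eligible: A, B

Derivation:
Contributions: A=54, B=54, D=22
Folded: C
Pot levels (distinct totals of non-folded players): 22, 54
Layer 1-22: 22 each from A, B, D = 22*3 = 66 chips; eligible A, B, D
Layer 23-54: 32 each from A, B = 32*2 = 64 chips; eligible A, B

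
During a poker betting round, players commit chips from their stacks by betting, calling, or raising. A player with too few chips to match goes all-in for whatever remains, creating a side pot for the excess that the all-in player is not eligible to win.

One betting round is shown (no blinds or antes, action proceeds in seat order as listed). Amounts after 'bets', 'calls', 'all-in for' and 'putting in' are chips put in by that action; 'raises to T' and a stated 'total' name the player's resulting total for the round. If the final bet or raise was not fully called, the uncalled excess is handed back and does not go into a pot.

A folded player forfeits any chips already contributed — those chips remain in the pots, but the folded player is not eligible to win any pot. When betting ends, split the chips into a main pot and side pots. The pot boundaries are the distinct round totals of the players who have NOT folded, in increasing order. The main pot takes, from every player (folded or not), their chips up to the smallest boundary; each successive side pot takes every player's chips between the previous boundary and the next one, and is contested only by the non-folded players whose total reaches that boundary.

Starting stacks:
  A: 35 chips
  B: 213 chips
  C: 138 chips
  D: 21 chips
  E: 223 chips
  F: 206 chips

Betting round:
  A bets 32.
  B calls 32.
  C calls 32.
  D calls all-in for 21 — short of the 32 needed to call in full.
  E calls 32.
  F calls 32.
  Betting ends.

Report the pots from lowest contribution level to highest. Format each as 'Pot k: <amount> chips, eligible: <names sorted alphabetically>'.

Pot 1: 126 chips, eligible: A, B, C, D, E, F
Pot 2: 55 chips, eligible: A, B, C, E, F

Derivation:
Contributions: A=32, B=32, C=32, D=21, E=32, F=32
Pot levels (distinct totals of non-folded players): 21, 32
Layer 1-21: 21 each from A, B, C, D, E, F = 21*6 = 126 chips; eligible A, B, C, D, E, F
Layer 22-32: 11 each from A, B, C, E, F = 11*5 = 55 chips; eligible A, B, C, E, F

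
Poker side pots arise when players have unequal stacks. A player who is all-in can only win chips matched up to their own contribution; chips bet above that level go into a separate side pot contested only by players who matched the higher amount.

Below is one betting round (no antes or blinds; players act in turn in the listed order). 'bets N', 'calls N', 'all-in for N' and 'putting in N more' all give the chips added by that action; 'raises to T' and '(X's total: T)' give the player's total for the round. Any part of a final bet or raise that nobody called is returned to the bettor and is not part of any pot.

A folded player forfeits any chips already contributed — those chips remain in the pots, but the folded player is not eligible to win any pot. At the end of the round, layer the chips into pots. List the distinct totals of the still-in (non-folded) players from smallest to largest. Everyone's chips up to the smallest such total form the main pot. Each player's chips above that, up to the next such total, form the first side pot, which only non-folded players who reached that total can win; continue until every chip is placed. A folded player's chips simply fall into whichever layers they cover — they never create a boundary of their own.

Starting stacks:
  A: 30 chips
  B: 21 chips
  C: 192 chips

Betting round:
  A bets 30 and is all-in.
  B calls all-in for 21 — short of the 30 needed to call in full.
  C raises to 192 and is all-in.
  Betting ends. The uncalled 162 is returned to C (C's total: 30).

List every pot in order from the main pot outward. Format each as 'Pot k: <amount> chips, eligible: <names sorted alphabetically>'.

Pot 1: 63 chips, eligible: A, B, C
Pot 2: 18 chips, eligible: A, C

Derivation:
Contributions (after 162 returned to C): A=30, B=21, C=30
Pot levels (distinct totals of non-folded players): 21, 30
Layer 1-21: 21 each from A, B, C = 21*3 = 63 chips; eligible A, B, C
Layer 22-30: 9 each from A, C = 9*2 = 18 chips; eligible A, C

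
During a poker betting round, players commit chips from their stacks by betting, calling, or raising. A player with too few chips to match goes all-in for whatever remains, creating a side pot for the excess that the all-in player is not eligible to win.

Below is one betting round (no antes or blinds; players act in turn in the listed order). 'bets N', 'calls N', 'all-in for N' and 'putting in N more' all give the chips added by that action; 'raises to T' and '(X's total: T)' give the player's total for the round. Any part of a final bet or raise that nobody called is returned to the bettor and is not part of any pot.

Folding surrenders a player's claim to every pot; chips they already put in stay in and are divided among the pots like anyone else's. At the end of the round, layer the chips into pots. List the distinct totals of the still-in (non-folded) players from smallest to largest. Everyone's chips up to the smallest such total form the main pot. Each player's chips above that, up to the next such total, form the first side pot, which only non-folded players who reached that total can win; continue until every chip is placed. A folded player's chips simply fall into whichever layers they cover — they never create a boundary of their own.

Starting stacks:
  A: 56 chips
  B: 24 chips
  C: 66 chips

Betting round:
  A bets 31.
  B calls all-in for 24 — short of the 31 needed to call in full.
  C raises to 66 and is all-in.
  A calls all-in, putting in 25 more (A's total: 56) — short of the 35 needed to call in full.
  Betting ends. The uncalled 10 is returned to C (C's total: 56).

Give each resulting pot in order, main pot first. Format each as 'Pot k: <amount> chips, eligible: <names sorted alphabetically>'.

Pot 1: 72 chips, eligible: A, B, C
Pot 2: 64 chips, eligible: A, C

Derivation:
Contributions (after 10 returned to C): A=56, B=24, C=56
Pot levels (distinct totals of non-folded players): 24, 56
Layer 1-24: 24 each from A, B, C = 24*3 = 72 chips; eligible A, B, C
Layer 25-56: 32 each from A, C = 32*2 = 64 chips; eligible A, C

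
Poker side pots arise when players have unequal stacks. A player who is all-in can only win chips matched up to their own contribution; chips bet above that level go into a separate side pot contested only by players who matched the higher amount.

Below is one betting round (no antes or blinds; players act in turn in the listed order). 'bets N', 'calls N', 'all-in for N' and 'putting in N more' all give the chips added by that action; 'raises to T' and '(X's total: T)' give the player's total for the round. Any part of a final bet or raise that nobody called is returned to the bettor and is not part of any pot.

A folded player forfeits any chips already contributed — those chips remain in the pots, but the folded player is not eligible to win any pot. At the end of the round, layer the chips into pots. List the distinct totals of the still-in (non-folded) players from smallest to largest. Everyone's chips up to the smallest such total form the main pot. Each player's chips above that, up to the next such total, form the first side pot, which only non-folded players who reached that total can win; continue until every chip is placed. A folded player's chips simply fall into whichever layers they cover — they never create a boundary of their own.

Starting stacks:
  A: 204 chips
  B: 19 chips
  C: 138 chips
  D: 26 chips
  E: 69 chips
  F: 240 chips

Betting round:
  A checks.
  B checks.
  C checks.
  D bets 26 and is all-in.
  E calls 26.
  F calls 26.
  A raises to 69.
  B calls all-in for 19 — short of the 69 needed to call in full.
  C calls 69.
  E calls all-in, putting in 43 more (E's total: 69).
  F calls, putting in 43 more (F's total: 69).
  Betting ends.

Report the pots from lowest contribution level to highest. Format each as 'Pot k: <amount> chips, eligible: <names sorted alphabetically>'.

Contributions: A=69, B=19, C=69, D=26, E=69, F=69
Pot levels (distinct totals of non-folded players): 19, 26, 69
Layer 1-19: 19 each from A, B, C, D, E, F = 19*6 = 114 chips; eligible A, B, C, D, E, F
Layer 20-26: 7 each from A, C, D, E, F = 7*5 = 35 chips; eligible A, C, D, E, F
Layer 27-69: 43 each from A, C, E, F = 43*4 = 172 chips; eligible A, C, E, F

Pot 1: 114 chips, eligible: A, B, C, D, E, F
Pot 2: 35 chips, eligible: A, C, D, E, F
Pot 3: 172 chips, eligible: A, C, E, F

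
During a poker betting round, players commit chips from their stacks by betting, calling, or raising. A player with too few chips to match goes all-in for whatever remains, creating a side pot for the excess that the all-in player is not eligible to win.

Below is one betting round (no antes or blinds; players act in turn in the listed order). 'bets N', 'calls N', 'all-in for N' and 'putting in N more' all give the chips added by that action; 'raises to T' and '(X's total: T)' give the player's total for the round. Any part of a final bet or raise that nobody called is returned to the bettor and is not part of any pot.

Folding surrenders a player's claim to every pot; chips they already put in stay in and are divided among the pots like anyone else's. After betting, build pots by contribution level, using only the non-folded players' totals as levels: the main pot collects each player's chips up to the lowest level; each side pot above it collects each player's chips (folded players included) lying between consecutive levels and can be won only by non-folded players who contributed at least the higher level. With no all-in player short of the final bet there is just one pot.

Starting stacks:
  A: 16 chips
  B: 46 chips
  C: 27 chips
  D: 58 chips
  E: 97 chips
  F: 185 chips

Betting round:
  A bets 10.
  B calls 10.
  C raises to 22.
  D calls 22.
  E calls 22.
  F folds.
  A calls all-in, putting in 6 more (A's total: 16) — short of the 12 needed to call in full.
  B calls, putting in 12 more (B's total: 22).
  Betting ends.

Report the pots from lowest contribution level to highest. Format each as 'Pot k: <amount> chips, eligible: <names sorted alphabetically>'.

Pot 1: 80 chips, eligible: A, B, C, D, E
Pot 2: 24 chips, eligible: B, C, D, E

Derivation:
Contributions: A=16, B=22, C=22, D=22, E=22
Folded: F
Pot levels (distinct totals of non-folded players): 16, 22
Layer 1-16: 16 each from A, B, C, D, E = 16*5 = 80 chips; eligible A, B, C, D, E
Layer 17-22: 6 each from B, C, D, E = 6*4 = 24 chips; eligible B, C, D, E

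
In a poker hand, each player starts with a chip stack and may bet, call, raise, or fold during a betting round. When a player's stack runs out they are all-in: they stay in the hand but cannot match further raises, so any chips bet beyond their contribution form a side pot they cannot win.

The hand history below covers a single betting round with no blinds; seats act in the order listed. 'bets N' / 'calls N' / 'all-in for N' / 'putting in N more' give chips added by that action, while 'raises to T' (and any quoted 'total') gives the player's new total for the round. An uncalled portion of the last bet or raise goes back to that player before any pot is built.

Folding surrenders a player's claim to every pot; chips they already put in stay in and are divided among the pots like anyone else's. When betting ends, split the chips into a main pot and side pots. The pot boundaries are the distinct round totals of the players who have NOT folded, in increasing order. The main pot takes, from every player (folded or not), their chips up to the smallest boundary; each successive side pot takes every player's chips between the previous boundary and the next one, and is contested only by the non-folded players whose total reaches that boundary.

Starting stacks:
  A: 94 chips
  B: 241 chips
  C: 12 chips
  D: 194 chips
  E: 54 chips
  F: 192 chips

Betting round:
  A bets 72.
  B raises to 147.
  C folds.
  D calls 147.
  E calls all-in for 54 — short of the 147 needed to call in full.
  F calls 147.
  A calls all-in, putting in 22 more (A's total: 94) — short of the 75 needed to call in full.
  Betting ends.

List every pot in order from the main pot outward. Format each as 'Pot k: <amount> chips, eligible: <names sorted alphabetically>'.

Contributions: A=94, B=147, D=147, E=54, F=147
Folded: C
Pot levels (distinct totals of non-folded players): 54, 94, 147
Layer 1-54: 54 each from A, B, D, E, F = 54*5 = 270 chips; eligible A, B, D, E, F
Layer 55-94: 40 each from A, B, D, F = 40*4 = 160 chips; eligible A, B, D, F
Layer 95-147: 53 each from B, D, F = 53*3 = 159 chips; eligible B, D, F

Pot 1: 270 chips, eligible: A, B, D, E, F
Pot 2: 160 chips, eligible: A, B, D, F
Pot 3: 159 chips, eligible: B, D, F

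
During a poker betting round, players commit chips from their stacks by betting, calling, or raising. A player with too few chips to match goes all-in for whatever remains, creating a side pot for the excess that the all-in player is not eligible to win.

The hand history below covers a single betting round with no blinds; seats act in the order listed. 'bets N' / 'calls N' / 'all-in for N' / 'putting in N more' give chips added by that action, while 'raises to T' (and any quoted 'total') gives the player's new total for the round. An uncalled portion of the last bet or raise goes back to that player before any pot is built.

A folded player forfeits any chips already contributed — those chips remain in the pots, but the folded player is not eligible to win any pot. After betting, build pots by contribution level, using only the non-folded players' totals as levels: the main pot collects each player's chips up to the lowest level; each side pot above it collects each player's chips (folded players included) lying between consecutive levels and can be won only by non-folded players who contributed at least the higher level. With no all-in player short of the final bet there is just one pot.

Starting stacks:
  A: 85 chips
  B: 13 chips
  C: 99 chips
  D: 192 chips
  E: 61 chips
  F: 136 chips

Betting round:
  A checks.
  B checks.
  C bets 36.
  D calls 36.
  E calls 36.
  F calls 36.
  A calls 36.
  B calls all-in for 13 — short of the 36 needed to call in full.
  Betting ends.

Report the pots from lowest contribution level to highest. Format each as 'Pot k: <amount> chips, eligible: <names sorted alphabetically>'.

Pot 1: 78 chips, eligible: A, B, C, D, E, F
Pot 2: 115 chips, eligible: A, C, D, E, F

Derivation:
Contributions: A=36, B=13, C=36, D=36, E=36, F=36
Pot levels (distinct totals of non-folded players): 13, 36
Layer 1-13: 13 each from A, B, C, D, E, F = 13*6 = 78 chips; eligible A, B, C, D, E, F
Layer 14-36: 23 each from A, C, D, E, F = 23*5 = 115 chips; eligible A, C, D, E, F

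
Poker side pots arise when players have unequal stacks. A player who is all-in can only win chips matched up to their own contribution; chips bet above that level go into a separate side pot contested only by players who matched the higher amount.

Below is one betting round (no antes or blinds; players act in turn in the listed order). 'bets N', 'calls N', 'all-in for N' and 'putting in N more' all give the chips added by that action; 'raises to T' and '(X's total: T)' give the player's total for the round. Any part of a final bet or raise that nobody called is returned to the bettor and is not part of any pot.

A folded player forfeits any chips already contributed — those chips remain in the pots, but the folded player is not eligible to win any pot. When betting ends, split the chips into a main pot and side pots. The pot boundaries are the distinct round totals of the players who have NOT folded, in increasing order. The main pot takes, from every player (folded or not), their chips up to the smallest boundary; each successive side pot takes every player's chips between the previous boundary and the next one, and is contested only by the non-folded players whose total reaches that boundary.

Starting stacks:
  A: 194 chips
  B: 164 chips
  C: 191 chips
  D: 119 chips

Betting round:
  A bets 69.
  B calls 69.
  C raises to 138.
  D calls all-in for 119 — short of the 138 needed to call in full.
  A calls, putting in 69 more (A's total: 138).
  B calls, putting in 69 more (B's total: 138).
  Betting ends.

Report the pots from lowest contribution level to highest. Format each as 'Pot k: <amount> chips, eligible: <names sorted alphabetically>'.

Contributions: A=138, B=138, C=138, D=119
Pot levels (distinct totals of non-folded players): 119, 138
Layer 1-119: 119 each from A, B, C, D = 119*4 = 476 chips; eligible A, B, C, D
Layer 120-138: 19 each from A, B, C = 19*3 = 57 chips; eligible A, B, C

Pot 1: 476 chips, eligible: A, B, C, D
Pot 2: 57 chips, eligible: A, B, C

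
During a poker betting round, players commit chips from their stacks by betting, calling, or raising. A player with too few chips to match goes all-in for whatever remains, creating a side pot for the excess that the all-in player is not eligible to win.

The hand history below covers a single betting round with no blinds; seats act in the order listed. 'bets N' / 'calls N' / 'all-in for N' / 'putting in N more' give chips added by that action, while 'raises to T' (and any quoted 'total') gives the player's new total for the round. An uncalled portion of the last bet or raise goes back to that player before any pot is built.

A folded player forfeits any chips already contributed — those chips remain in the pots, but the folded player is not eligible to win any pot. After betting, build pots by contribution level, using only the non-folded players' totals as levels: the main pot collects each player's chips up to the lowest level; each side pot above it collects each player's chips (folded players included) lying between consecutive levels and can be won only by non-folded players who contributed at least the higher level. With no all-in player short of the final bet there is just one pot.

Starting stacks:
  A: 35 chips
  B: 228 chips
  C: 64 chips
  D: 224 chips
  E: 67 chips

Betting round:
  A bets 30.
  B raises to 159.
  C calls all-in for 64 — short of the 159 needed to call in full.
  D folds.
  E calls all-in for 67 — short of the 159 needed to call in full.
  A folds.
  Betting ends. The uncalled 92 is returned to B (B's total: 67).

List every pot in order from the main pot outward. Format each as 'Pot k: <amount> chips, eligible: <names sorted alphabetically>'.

Pot 1: 222 chips, eligible: B, C, E
Pot 2: 6 chips, eligible: B, E

Derivation:
Contributions (after 92 returned to B): A=30, B=67, C=64, E=67
Folded: A, D
Pot levels (distinct totals of non-folded players): 64, 67
Layer 1-64: A 30 + B 64 + C 64 + E 64 = 222 chips; eligible B, C, E
Layer 65-67: 3 each from B, E = 3*2 = 6 chips; eligible B, E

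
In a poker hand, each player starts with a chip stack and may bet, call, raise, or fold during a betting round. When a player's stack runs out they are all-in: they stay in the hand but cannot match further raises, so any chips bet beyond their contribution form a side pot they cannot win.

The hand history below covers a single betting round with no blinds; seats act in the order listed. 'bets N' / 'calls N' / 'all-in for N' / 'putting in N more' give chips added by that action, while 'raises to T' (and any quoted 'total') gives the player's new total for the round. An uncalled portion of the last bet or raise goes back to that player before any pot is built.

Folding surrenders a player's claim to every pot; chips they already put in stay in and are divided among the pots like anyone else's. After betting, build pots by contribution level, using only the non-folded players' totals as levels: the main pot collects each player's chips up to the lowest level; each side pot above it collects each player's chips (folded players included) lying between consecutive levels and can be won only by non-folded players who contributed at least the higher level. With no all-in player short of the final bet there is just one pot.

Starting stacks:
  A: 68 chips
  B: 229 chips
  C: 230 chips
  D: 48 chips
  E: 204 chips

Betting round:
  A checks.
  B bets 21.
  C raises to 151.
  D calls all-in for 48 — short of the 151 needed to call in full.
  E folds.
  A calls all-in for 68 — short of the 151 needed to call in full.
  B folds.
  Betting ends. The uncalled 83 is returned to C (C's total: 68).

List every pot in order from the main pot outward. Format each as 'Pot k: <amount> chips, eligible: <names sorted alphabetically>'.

Contributions (after 83 returned to C): A=68, B=21, C=68, D=48
Folded: B, E
Pot levels (distinct totals of non-folded players): 48, 68
Layer 1-48: A 48 + B 21 + C 48 + D 48 = 165 chips; eligible A, C, D
Layer 49-68: 20 each from A, C = 20*2 = 40 chips; eligible A, C

Pot 1: 165 chips, eligible: A, C, D
Pot 2: 40 chips, eligible: A, C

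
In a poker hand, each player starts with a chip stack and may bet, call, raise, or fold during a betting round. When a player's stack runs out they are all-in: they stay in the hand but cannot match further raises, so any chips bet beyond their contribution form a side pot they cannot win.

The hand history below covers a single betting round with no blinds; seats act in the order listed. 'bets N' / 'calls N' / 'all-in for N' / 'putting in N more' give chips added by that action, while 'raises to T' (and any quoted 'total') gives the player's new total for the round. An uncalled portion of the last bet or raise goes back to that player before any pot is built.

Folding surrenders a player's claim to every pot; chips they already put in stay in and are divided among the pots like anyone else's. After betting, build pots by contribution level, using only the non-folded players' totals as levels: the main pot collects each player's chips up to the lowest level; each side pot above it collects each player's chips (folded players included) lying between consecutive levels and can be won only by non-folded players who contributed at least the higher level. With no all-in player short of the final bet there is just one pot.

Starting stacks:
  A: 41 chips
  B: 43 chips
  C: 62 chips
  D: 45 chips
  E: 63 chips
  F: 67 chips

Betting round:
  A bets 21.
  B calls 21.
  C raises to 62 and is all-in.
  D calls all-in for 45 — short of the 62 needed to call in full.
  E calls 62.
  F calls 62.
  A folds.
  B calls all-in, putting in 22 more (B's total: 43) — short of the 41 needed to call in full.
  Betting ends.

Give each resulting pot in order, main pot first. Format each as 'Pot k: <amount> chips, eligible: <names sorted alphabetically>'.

Pot 1: 236 chips, eligible: B, C, D, E, F
Pot 2: 8 chips, eligible: C, D, E, F
Pot 3: 51 chips, eligible: C, E, F

Derivation:
Contributions: A=21, B=43, C=62, D=45, E=62, F=62
Folded: A
Pot levels (distinct totals of non-folded players): 43, 45, 62
Layer 1-43: A 21 + B 43 + C 43 + D 43 + E 43 + F 43 = 236 chips; eligible B, C, D, E, F
Layer 44-45: 2 each from C, D, E, F = 2*4 = 8 chips; eligible C, D, E, F
Layer 46-62: 17 each from C, E, F = 17*3 = 51 chips; eligible C, E, F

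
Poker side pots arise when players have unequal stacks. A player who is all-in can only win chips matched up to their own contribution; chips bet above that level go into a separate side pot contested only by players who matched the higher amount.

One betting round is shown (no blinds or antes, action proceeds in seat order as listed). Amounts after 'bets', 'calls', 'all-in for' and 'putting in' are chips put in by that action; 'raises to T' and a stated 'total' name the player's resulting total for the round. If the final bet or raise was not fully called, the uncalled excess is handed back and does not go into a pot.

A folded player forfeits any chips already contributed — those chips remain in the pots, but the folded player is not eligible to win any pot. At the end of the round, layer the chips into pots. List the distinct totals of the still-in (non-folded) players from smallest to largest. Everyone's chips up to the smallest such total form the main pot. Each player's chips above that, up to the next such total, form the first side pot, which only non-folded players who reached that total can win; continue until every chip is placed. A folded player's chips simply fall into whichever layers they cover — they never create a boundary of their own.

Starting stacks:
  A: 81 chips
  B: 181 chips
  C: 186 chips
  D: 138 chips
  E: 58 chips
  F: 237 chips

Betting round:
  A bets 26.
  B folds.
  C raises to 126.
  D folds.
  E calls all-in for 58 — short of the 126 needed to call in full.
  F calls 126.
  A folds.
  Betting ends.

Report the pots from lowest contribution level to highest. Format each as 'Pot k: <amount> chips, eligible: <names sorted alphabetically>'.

Pot 1: 200 chips, eligible: C, E, F
Pot 2: 136 chips, eligible: C, F

Derivation:
Contributions: A=26, C=126, E=58, F=126
Folded: A, B, D
Pot levels (distinct totals of non-folded players): 58, 126
Layer 1-58: A 26 + C 58 + E 58 + F 58 = 200 chips; eligible C, E, F
Layer 59-126: 68 each from C, F = 68*2 = 136 chips; eligible C, F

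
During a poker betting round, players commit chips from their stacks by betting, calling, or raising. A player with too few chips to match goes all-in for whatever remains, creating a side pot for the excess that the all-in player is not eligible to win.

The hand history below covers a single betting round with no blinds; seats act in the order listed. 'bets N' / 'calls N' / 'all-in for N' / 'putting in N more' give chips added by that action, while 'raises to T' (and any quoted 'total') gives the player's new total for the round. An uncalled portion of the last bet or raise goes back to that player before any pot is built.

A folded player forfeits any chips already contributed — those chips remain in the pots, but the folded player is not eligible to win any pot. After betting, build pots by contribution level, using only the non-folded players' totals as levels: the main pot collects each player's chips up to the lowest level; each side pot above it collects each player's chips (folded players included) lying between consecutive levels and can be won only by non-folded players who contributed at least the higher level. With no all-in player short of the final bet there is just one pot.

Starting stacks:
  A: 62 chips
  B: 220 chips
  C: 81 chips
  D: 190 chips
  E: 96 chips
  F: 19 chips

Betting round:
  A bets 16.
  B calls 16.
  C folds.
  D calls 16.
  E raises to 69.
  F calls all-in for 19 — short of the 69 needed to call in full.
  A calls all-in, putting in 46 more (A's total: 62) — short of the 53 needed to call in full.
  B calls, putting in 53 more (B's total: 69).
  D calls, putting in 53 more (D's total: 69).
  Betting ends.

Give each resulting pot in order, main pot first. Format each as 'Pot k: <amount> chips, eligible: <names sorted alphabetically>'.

Contributions: A=62, B=69, D=69, E=69, F=19
Folded: C
Pot levels (distinct totals of non-folded players): 19, 62, 69
Layer 1-19: 19 each from A, B, D, E, F = 19*5 = 95 chips; eligible A, B, D, E, F
Layer 20-62: 43 each from A, B, D, E = 43*4 = 172 chips; eligible A, B, D, E
Layer 63-69: 7 each from B, D, E = 7*3 = 21 chips; eligible B, D, E

Pot 1: 95 chips, eligible: A, B, D, E, F
Pot 2: 172 chips, eligible: A, B, D, E
Pot 3: 21 chips, eligible: B, D, E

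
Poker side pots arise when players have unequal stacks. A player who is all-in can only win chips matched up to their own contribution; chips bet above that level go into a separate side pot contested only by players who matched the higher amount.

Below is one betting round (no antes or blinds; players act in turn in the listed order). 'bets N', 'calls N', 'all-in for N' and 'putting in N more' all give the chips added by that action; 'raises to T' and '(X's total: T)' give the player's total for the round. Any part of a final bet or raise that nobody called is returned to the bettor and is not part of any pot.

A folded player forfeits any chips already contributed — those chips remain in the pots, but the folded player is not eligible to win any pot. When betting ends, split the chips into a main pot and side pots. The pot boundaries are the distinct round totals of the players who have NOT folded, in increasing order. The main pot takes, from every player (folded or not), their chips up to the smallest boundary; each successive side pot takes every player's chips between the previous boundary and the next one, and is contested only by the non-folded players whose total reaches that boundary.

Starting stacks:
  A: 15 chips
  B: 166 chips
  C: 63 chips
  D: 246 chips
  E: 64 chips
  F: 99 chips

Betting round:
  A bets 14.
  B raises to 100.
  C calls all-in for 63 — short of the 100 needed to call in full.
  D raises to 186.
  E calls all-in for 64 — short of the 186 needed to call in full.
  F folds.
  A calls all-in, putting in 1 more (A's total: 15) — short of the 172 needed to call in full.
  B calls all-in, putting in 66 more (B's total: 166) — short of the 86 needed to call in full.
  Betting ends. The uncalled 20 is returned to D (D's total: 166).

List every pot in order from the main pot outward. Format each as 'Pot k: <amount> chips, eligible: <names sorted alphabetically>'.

Contributions (after 20 returned to D): A=15, B=166, C=63, D=166, E=64
Folded: F
Pot levels (distinct totals of non-folded players): 15, 63, 64, 166
Layer 1-15: 15 each from A, B, C, D, E = 15*5 = 75 chips; eligible A, B, C, D, E
Layer 16-63: 48 each from B, C, D, E = 48*4 = 192 chips; eligible B, C, D, E
Layer 64-64: 1 each from B, D, E = 1*3 = 3 chips; eligible B, D, E
Layer 65-166: 102 each from B, D = 102*2 = 204 chips; eligible B, D

Pot 1: 75 chips, eligible: A, B, C, D, E
Pot 2: 192 chips, eligible: B, C, D, E
Pot 3: 3 chips, eligible: B, D, E
Pot 4: 204 chips, eligible: B, D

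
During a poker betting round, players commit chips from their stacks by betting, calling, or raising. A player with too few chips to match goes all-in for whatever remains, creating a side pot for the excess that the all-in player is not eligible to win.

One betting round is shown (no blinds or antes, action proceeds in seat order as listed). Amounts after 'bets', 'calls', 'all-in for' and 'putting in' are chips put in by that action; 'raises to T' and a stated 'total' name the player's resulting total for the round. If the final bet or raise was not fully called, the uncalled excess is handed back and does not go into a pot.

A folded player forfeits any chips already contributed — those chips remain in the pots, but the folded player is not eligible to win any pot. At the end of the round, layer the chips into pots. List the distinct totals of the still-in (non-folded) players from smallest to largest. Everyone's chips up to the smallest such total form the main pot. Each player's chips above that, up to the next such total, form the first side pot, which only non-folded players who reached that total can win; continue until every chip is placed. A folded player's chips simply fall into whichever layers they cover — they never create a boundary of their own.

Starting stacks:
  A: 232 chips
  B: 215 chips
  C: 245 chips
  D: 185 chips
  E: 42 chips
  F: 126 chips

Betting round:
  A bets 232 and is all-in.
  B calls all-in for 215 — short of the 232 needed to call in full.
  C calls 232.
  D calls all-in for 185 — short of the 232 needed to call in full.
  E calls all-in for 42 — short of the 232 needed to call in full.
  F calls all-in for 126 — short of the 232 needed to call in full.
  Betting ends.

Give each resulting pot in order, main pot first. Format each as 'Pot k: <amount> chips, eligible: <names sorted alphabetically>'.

Contributions: A=232, B=215, C=232, D=185, E=42, F=126
Pot levels (distinct totals of non-folded players): 42, 126, 185, 215, 232
Layer 1-42: 42 each from A, B, C, D, E, F = 42*6 = 252 chips; eligible A, B, C, D, E, F
Layer 43-126: 84 each from A, B, C, D, F = 84*5 = 420 chips; eligible A, B, C, D, F
Layer 127-185: 59 each from A, B, C, D = 59*4 = 236 chips; eligible A, B, C, D
Layer 186-215: 30 each from A, B, C = 30*3 = 90 chips; eligible A, B, C
Layer 216-232: 17 each from A, C = 17*2 = 34 chips; eligible A, C

Pot 1: 252 chips, eligible: A, B, C, D, E, F
Pot 2: 420 chips, eligible: A, B, C, D, F
Pot 3: 236 chips, eligible: A, B, C, D
Pot 4: 90 chips, eligible: A, B, C
Pot 5: 34 chips, eligible: A, C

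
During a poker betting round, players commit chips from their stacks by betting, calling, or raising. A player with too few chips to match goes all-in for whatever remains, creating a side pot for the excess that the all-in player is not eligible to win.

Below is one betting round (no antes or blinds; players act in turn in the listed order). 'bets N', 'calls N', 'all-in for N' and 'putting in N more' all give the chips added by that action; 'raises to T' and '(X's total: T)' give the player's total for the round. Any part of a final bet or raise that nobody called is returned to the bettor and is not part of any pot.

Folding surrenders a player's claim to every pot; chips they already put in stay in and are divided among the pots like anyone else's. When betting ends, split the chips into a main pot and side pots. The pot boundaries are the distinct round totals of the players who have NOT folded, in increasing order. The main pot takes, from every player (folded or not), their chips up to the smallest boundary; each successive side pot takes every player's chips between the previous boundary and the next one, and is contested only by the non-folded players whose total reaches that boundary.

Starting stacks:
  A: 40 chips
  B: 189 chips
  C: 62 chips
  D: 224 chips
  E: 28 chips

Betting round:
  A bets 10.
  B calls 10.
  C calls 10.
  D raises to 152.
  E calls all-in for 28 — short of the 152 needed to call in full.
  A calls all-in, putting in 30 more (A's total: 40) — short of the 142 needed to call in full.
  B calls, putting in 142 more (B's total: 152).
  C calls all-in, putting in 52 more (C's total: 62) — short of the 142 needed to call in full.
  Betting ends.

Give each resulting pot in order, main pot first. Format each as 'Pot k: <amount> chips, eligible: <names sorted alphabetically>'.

Pot 1: 140 chips, eligible: A, B, C, D, E
Pot 2: 48 chips, eligible: A, B, C, D
Pot 3: 66 chips, eligible: B, C, D
Pot 4: 180 chips, eligible: B, D

Derivation:
Contributions: A=40, B=152, C=62, D=152, E=28
Pot levels (distinct totals of non-folded players): 28, 40, 62, 152
Layer 1-28: 28 each from A, B, C, D, E = 28*5 = 140 chips; eligible A, B, C, D, E
Layer 29-40: 12 each from A, B, C, D = 12*4 = 48 chips; eligible A, B, C, D
Layer 41-62: 22 each from B, C, D = 22*3 = 66 chips; eligible B, C, D
Layer 63-152: 90 each from B, D = 90*2 = 180 chips; eligible B, D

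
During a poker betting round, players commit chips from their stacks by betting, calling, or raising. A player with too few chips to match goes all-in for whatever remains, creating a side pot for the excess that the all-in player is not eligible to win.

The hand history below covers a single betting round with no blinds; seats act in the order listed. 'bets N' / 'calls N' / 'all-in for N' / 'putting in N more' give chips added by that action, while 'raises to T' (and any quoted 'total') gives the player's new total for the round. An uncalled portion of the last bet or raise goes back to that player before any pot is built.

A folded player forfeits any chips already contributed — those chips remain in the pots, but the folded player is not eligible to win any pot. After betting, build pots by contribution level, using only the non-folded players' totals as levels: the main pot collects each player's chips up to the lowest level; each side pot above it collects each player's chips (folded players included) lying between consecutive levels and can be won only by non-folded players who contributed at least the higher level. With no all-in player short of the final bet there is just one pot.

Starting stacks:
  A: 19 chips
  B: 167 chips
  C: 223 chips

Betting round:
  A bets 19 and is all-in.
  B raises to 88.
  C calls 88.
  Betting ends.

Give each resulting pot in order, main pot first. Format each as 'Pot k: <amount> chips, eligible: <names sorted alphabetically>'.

Contributions: A=19, B=88, C=88
Pot levels (distinct totals of non-folded players): 19, 88
Layer 1-19: 19 each from A, B, C = 19*3 = 57 chips; eligible A, B, C
Layer 20-88: 69 each from B, C = 69*2 = 138 chips; eligible B, C

Pot 1: 57 chips, eligible: A, B, C
Pot 2: 138 chips, eligible: B, C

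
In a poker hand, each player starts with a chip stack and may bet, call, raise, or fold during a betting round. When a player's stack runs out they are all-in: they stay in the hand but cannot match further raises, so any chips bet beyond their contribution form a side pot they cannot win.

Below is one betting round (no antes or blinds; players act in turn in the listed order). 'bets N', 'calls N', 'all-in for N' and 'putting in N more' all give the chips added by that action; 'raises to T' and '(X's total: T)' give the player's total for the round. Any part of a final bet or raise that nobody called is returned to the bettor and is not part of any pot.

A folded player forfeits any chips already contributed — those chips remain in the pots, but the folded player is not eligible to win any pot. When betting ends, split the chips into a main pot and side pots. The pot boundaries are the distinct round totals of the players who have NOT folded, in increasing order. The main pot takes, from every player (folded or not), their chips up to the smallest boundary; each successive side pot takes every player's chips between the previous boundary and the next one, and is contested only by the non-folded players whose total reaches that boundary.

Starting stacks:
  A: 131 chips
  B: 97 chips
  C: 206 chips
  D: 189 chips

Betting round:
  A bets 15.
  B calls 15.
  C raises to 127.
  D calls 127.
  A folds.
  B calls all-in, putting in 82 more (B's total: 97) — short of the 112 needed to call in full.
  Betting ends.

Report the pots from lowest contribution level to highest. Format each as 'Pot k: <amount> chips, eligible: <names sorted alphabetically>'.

Pot 1: 306 chips, eligible: B, C, D
Pot 2: 60 chips, eligible: C, D

Derivation:
Contributions: A=15, B=97, C=127, D=127
Folded: A
Pot levels (distinct totals of non-folded players): 97, 127
Layer 1-97: A 15 + B 97 + C 97 + D 97 = 306 chips; eligible B, C, D
Layer 98-127: 30 each from C, D = 30*2 = 60 chips; eligible C, D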